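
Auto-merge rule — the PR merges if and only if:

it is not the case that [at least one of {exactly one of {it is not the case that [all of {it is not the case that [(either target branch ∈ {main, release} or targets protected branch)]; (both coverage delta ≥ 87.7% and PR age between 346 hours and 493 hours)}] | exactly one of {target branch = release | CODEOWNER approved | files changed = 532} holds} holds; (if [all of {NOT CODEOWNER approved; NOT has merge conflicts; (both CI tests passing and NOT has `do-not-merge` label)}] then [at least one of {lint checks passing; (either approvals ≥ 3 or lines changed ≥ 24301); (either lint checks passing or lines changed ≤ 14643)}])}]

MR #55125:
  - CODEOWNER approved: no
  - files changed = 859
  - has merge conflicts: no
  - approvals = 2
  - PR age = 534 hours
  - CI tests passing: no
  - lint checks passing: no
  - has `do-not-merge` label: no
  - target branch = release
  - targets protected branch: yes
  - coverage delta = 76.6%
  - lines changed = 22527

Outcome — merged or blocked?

Atomic conditions:
  target branch ∈ {main, release}: release is in the set → true
  targets protected branch: yes → true
  coverage delta ≥ 87.7%: 76.6 ≥ 87.7 is false
  PR age between 346 hours and 493 hours: 534 in [346, 493] is false
  target branch = release: release == release is true
  CODEOWNER approved: no → false
  files changed = 532: 859 == 532 is false
  NOT CODEOWNER approved: no → true
  NOT has merge conflicts: no → true
  CI tests passing: no → false
  NOT has `do-not-merge` label: no → true
  lint checks passing: no → false
  approvals ≥ 3: 2 ≥ 3 is false
  lines changed ≥ 24301: 22527 ≥ 24301 is false
  lines changed ≤ 14643: 22527 ≤ 14643 is false
Combine:
[1.1.1.1.1.1] true OR true = true
[1.1.1.1.1] NOT true = false
[1.1.1.1.2] false AND false = false
[1.1.1.1] false AND false = false
[1.1.1] NOT false = true
[1.1.2] exactly-one(true, false, false) = true
[1.1] exactly-one(true, true) = false
[1.2.1.3] false AND true = false
[1.2.1] true AND true AND false = false
[1.2.2.2] false OR false = false
[1.2.2.3] false OR false = false
[1.2.2] false OR false OR false = false
[1.2] false → false (antecedent false ⇒ implication holds) = true
[1] false OR true = true
[root] NOT true = false
Overall: false → blocked

Blocked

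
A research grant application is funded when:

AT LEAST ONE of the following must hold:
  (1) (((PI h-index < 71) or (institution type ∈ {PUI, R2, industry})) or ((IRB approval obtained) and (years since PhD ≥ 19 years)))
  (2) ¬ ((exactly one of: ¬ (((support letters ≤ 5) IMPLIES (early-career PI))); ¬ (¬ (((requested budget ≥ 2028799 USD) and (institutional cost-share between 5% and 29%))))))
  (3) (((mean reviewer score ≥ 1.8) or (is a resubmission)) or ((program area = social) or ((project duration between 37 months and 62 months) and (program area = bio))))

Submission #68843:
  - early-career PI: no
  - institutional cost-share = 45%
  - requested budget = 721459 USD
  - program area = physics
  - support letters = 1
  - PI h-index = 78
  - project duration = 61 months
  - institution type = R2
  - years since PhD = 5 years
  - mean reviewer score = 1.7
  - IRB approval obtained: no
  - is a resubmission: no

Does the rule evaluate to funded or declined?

Funded

Atomic conditions:
  PI h-index < 71: 78 < 71 is false
  institution type ∈ {PUI, R2, industry}: R2 is in the set → true
  IRB approval obtained: no → false
  years since PhD ≥ 19 years: 5 ≥ 19 is false
  support letters ≤ 5: 1 ≤ 5 is true
  early-career PI: no → false
  requested budget ≥ 2028799 USD: 721459 ≥ 2028799 is false
  institutional cost-share between 5% and 29%: 45 in [5, 29] is false
  mean reviewer score ≥ 1.8: 1.7 ≥ 1.8 is false
  is a resubmission: no → false
  program area = social: physics == social is false
  project duration between 37 months and 62 months: 61 in [37, 62] is true
  program area = bio: physics == bio is false
Combine:
[1.1] false OR true = true
[1.2] false AND false = false
[1] true OR false = true
[2.1.1.1] true → false = false
[2.1.1] NOT false = true
[2.1.2.1.1] false AND false = false
[2.1.2.1] NOT false = true
[2.1.2] NOT true = false
[2.1] exactly-one(true, false) = true
[2] NOT true = false
[3.1] false OR false = false
[3.2.2] true AND false = false
[3.2] false OR false = false
[3] false OR false = false
[root] true OR false OR false = true
Overall: true → funded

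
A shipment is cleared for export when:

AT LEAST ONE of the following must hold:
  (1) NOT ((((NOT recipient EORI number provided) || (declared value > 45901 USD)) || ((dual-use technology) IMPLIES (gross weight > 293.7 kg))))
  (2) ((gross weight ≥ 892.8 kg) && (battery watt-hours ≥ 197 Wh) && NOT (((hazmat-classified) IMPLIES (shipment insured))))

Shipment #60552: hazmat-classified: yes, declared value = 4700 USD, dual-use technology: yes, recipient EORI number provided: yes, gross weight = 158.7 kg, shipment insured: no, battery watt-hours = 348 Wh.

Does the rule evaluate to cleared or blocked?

Cleared

Atomic conditions:
  NOT recipient EORI number provided: yes → false
  declared value > 45901 USD: 4700 > 45901 is false
  dual-use technology: yes → true
  gross weight > 293.7 kg: 158.7 > 293.7 is false
  gross weight ≥ 892.8 kg: 158.7 ≥ 892.8 is false
  battery watt-hours ≥ 197 Wh: 348 ≥ 197 is true
  hazmat-classified: yes → true
  shipment insured: no → false
Combine:
[1.1.1] false OR false = false
[1.1.2] true → false = false
[1.1] false OR false = false
[1] NOT false = true
[2.3.1] true → false = false
[2.3] NOT false = true
[2] false AND true AND true = false
[root] true OR false = true
Overall: true → cleared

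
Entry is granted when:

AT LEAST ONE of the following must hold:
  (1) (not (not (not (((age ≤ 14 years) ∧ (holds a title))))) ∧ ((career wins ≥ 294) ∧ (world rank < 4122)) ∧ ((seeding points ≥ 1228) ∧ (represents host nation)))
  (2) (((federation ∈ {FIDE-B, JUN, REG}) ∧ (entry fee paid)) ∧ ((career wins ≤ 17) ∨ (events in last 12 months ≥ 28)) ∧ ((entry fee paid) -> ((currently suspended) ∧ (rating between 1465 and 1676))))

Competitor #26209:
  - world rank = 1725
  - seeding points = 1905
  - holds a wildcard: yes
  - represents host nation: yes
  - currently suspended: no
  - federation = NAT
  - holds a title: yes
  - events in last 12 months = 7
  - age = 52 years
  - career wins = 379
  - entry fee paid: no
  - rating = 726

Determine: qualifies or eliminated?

Qualifies

Atomic conditions:
  age ≤ 14 years: 52 ≤ 14 is false
  holds a title: yes → true
  career wins ≥ 294: 379 ≥ 294 is true
  world rank < 4122: 1725 < 4122 is true
  seeding points ≥ 1228: 1905 ≥ 1228 is true
  represents host nation: yes → true
  federation ∈ {FIDE-B, JUN, REG}: NAT is not in the set → false
  entry fee paid: no → false
  career wins ≤ 17: 379 ≤ 17 is false
  events in last 12 months ≥ 28: 7 ≥ 28 is false
  currently suspended: no → false
  rating between 1465 and 1676: 726 in [1465, 1676] is false
Combine:
[1.1.1.1.1] false AND true = false
[1.1.1.1] NOT false = true
[1.1.1] NOT true = false
[1.1] NOT false = true
[1.2] true AND true = true
[1.3] true AND true = true
[1] true AND true AND true = true
[2.1] false AND false = false
[2.2] false OR false = false
[2.3.2] false AND false = false
[2.3] false → false (antecedent false ⇒ implication holds) = true
[2] false AND false AND true = false
[root] true OR false = true
Overall: true → qualifies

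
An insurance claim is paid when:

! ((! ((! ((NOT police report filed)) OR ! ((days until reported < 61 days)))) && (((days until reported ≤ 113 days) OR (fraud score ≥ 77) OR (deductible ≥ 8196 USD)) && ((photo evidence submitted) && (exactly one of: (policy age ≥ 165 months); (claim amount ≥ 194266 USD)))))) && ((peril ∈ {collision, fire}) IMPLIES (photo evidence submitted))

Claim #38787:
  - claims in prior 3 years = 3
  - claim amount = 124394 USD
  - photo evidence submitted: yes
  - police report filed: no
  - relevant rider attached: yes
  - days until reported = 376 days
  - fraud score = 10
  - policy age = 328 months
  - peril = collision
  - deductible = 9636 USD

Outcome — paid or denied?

Atomic conditions:
  NOT police report filed: no → true
  days until reported < 61 days: 376 < 61 is false
  days until reported ≤ 113 days: 376 ≤ 113 is false
  fraud score ≥ 77: 10 ≥ 77 is false
  deductible ≥ 8196 USD: 9636 ≥ 8196 is true
  photo evidence submitted: yes → true
  policy age ≥ 165 months: 328 ≥ 165 is true
  claim amount ≥ 194266 USD: 124394 ≥ 194266 is false
  peril ∈ {collision, fire}: collision is in the set → true
Combine:
[1.1.1.1.1] NOT true = false
[1.1.1.1.2] NOT false = true
[1.1.1.1] false OR true = true
[1.1.1] NOT true = false
[1.1.2.1] false OR false OR true = true
[1.1.2.2.2] exactly-one(true, false) = true
[1.1.2.2] true AND true = true
[1.1.2] true AND true = true
[1.1] false AND true = false
[1] NOT false = true
[2] true → true = true
[root] true AND true = true
Overall: true → paid

Paid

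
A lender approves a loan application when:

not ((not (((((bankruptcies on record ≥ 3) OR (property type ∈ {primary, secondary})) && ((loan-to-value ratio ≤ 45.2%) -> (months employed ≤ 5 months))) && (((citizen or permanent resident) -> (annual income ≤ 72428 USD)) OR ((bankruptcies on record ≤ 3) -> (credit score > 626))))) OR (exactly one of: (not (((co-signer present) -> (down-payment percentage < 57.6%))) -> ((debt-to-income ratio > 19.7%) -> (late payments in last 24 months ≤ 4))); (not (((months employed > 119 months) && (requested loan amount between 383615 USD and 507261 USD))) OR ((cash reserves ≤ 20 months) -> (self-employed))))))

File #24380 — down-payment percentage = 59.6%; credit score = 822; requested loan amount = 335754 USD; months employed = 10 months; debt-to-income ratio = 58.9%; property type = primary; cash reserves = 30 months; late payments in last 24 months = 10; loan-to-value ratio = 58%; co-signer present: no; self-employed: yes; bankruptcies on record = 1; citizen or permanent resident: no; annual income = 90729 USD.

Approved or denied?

Atomic conditions:
  bankruptcies on record ≥ 3: 1 ≥ 3 is false
  property type ∈ {primary, secondary}: primary is in the set → true
  loan-to-value ratio ≤ 45.2%: 58 ≤ 45.2 is false
  months employed ≤ 5 months: 10 ≤ 5 is false
  citizen or permanent resident: no → false
  annual income ≤ 72428 USD: 90729 ≤ 72428 is false
  bankruptcies on record ≤ 3: 1 ≤ 3 is true
  credit score > 626: 822 > 626 is true
  co-signer present: no → false
  down-payment percentage < 57.6%: 59.6 < 57.6 is false
  debt-to-income ratio > 19.7%: 58.9 > 19.7 is true
  late payments in last 24 months ≤ 4: 10 ≤ 4 is false
  months employed > 119 months: 10 > 119 is false
  requested loan amount between 383615 USD and 507261 USD: 335754 in [383615, 507261] is false
  cash reserves ≤ 20 months: 30 ≤ 20 is false
  self-employed: yes → true
Combine:
[1.1.1.1.1] false OR true = true
[1.1.1.1.2] false → false (antecedent false ⇒ implication holds) = true
[1.1.1.1] true AND true = true
[1.1.1.2.1] false → false (antecedent false ⇒ implication holds) = true
[1.1.1.2.2] true → true = true
[1.1.1.2] true OR true = true
[1.1.1] true AND true = true
[1.1] NOT true = false
[1.2.1.1.1] false → false (antecedent false ⇒ implication holds) = true
[1.2.1.1] NOT true = false
[1.2.1.2] true → false = false
[1.2.1] false → false (antecedent false ⇒ implication holds) = true
[1.2.2.1.1] false AND false = false
[1.2.2.1] NOT false = true
[1.2.2.2] false → true (antecedent false ⇒ implication holds) = true
[1.2.2] true OR true = true
[1.2] exactly-one(true, true) = false
[1] false OR false = false
[root] NOT false = true
Overall: true → approved

Approved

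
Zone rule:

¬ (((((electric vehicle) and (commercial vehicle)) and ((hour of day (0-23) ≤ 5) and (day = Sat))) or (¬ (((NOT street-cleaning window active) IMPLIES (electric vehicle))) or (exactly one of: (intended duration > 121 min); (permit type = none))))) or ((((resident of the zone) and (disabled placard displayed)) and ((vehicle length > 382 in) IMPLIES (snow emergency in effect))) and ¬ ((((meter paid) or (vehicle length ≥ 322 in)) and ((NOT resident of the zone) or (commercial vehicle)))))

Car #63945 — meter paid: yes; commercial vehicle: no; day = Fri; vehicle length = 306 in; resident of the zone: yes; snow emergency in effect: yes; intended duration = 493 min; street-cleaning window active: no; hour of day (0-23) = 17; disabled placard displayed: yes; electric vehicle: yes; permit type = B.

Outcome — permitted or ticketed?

Permitted

Atomic conditions:
  electric vehicle: yes → true
  commercial vehicle: no → false
  hour of day (0-23) ≤ 5: 17 ≤ 5 is false
  day = Sat: Fri == Sat is false
  NOT street-cleaning window active: no → true
  intended duration > 121 min: 493 > 121 is true
  permit type = none: B == none is false
  resident of the zone: yes → true
  disabled placard displayed: yes → true
  vehicle length > 382 in: 306 > 382 is false
  snow emergency in effect: yes → true
  meter paid: yes → true
  vehicle length ≥ 322 in: 306 ≥ 322 is false
  NOT resident of the zone: yes → false
Combine:
[1.1.1.1] true AND false = false
[1.1.1.2] false AND false = false
[1.1.1] false AND false = false
[1.1.2.1.1] true → true = true
[1.1.2.1] NOT true = false
[1.1.2.2] exactly-one(true, false) = true
[1.1.2] false OR true = true
[1.1] false OR true = true
[1] NOT true = false
[2.1.1] true AND true = true
[2.1.2] false → true (antecedent false ⇒ implication holds) = true
[2.1] true AND true = true
[2.2.1.1] true OR false = true
[2.2.1.2] false OR false = false
[2.2.1] true AND false = false
[2.2] NOT false = true
[2] true AND true = true
[root] false OR true = true
Overall: true → permitted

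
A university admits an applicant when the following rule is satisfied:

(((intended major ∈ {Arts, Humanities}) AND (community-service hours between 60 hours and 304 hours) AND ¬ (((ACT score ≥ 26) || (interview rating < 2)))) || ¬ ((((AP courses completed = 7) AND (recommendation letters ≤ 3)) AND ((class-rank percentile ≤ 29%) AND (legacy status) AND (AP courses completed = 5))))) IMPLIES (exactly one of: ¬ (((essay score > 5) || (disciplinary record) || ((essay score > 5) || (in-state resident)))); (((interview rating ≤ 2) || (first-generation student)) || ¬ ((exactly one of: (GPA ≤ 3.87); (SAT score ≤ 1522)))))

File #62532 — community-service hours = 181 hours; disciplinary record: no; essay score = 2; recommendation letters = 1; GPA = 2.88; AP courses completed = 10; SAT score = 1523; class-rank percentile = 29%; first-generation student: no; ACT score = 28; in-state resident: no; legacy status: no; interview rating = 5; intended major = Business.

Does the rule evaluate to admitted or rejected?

Admitted

Atomic conditions:
  intended major ∈ {Arts, Humanities}: Business is not in the set → false
  community-service hours between 60 hours and 304 hours: 181 in [60, 304] is true
  ACT score ≥ 26: 28 ≥ 26 is true
  interview rating < 2: 5 < 2 is false
  AP courses completed = 7: 10 == 7 is false
  recommendation letters ≤ 3: 1 ≤ 3 is true
  class-rank percentile ≤ 29%: 29 ≤ 29 is true
  legacy status: no → false
  AP courses completed = 5: 10 == 5 is false
  essay score > 5: 2 > 5 is false
  disciplinary record: no → false
  in-state resident: no → false
  interview rating ≤ 2: 5 ≤ 2 is false
  first-generation student: no → false
  GPA ≤ 3.87: 2.88 ≤ 3.87 is true
  SAT score ≤ 1522: 1523 ≤ 1522 is false
Combine:
[1.1.3.1] true OR false = true
[1.1.3] NOT true = false
[1.1] false AND true AND false = false
[1.2.1.1] false AND true = false
[1.2.1.2] true AND false AND false = false
[1.2.1] false AND false = false
[1.2] NOT false = true
[1] false OR true = true
[2.1.1.3] false OR false = false
[2.1.1] false OR false OR false = false
[2.1] NOT false = true
[2.2.1] false OR false = false
[2.2.2.1] exactly-one(true, false) = true
[2.2.2] NOT true = false
[2.2] false OR false = false
[2] exactly-one(true, false) = true
[root] true → true = true
Overall: true → admitted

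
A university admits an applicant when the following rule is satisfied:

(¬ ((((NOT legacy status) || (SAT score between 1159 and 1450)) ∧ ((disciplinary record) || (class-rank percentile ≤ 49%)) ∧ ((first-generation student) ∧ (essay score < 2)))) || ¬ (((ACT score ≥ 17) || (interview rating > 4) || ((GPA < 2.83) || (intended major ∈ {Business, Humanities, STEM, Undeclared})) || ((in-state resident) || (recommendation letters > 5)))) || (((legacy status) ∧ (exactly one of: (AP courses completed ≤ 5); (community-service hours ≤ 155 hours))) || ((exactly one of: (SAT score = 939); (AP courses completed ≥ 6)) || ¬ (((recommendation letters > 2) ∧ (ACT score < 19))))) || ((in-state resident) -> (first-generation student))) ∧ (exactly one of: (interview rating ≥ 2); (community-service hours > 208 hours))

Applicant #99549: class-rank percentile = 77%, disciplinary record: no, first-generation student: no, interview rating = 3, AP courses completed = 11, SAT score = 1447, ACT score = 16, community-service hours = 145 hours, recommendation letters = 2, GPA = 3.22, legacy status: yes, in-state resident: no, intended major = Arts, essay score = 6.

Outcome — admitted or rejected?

Admitted

Atomic conditions:
  NOT legacy status: yes → false
  SAT score between 1159 and 1450: 1447 in [1159, 1450] is true
  disciplinary record: no → false
  class-rank percentile ≤ 49%: 77 ≤ 49 is false
  first-generation student: no → false
  essay score < 2: 6 < 2 is false
  ACT score ≥ 17: 16 ≥ 17 is false
  interview rating > 4: 3 > 4 is false
  GPA < 2.83: 3.22 < 2.83 is false
  intended major ∈ {Business, Humanities, STEM, Undeclared}: Arts is not in the set → false
  in-state resident: no → false
  recommendation letters > 5: 2 > 5 is false
  legacy status: yes → true
  AP courses completed ≤ 5: 11 ≤ 5 is false
  community-service hours ≤ 155 hours: 145 ≤ 155 is true
  SAT score = 939: 1447 == 939 is false
  AP courses completed ≥ 6: 11 ≥ 6 is true
  recommendation letters > 2: 2 > 2 is false
  ACT score < 19: 16 < 19 is true
  interview rating ≥ 2: 3 ≥ 2 is true
  community-service hours > 208 hours: 145 > 208 is false
Combine:
[1.1.1.1] false OR true = true
[1.1.1.2] false OR false = false
[1.1.1.3] false AND false = false
[1.1.1] true AND false AND false = false
[1.1] NOT false = true
[1.2.1.3] false OR false = false
[1.2.1.4] false OR false = false
[1.2.1] false OR false OR false OR false = false
[1.2] NOT false = true
[1.3.1.2] exactly-one(false, true) = true
[1.3.1] true AND true = true
[1.3.2.1] exactly-one(false, true) = true
[1.3.2.2.1] false AND true = false
[1.3.2.2] NOT false = true
[1.3.2] true OR true = true
[1.3] true OR true = true
[1.4] false → false (antecedent false ⇒ implication holds) = true
[1] true OR true OR true OR true = true
[2] exactly-one(true, false) = true
[root] true AND true = true
Overall: true → admitted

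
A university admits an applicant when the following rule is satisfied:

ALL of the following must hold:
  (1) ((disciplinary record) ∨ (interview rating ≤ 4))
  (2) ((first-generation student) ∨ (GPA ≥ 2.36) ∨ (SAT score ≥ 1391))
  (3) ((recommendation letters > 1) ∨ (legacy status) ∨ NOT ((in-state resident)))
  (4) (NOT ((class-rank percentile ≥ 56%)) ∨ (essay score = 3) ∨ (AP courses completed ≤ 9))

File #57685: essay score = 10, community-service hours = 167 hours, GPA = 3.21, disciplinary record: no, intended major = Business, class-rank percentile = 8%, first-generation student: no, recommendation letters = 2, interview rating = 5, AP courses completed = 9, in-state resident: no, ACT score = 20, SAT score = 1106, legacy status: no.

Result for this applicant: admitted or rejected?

Atomic conditions:
  disciplinary record: no → false
  interview rating ≤ 4: 5 ≤ 4 is false
  first-generation student: no → false
  GPA ≥ 2.36: 3.21 ≥ 2.36 is true
  SAT score ≥ 1391: 1106 ≥ 1391 is false
  recommendation letters > 1: 2 > 1 is true
  legacy status: no → false
  in-state resident: no → false
  class-rank percentile ≥ 56%: 8 ≥ 56 is false
  essay score = 3: 10 == 3 is false
  AP courses completed ≤ 9: 9 ≤ 9 is true
Combine:
[1] false OR false = false
[2] false OR true OR false = true
[3.3] NOT false = true
[3] true OR false OR true = true
[4.1] NOT false = true
[4] true OR false OR true = true
[root] false AND true AND true AND true = false
Overall: false → rejected

Rejected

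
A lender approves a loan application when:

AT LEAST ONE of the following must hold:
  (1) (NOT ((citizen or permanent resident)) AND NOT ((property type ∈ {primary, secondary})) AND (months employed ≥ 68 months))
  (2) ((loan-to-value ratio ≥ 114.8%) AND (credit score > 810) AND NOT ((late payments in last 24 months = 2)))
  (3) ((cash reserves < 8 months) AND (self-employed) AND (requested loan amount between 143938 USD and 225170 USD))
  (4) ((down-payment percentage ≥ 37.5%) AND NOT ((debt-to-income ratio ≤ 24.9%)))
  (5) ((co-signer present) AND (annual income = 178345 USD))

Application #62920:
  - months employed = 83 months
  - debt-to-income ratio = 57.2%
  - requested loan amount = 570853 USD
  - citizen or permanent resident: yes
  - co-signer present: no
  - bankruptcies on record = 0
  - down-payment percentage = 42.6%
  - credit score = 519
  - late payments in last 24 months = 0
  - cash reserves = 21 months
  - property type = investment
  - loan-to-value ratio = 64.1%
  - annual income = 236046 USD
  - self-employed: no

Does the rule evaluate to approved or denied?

Atomic conditions:
  citizen or permanent resident: yes → true
  property type ∈ {primary, secondary}: investment is not in the set → false
  months employed ≥ 68 months: 83 ≥ 68 is true
  loan-to-value ratio ≥ 114.8%: 64.1 ≥ 114.8 is false
  credit score > 810: 519 > 810 is false
  late payments in last 24 months = 2: 0 == 2 is false
  cash reserves < 8 months: 21 < 8 is false
  self-employed: no → false
  requested loan amount between 143938 USD and 225170 USD: 570853 in [143938, 225170] is false
  down-payment percentage ≥ 37.5%: 42.6 ≥ 37.5 is true
  debt-to-income ratio ≤ 24.9%: 57.2 ≤ 24.9 is false
  co-signer present: no → false
  annual income = 178345 USD: 236046 == 178345 is false
Combine:
[1.1] NOT true = false
[1.2] NOT false = true
[1] false AND true AND true = false
[2.3] NOT false = true
[2] false AND false AND true = false
[3] false AND false AND false = false
[4.2] NOT false = true
[4] true AND true = true
[5] false AND false = false
[root] false OR false OR false OR true OR false = true
Overall: true → approved

Approved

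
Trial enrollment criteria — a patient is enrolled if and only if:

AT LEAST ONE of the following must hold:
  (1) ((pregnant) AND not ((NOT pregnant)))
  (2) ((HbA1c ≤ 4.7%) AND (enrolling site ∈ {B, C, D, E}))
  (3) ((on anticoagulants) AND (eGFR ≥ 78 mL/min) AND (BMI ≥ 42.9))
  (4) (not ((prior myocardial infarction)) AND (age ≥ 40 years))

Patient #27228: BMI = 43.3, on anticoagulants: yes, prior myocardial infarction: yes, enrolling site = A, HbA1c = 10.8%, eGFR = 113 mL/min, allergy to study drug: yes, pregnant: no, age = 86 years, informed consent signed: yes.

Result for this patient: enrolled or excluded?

Atomic conditions:
  pregnant: no → false
  NOT pregnant: no → true
  HbA1c ≤ 4.7%: 10.8 ≤ 4.7 is false
  enrolling site ∈ {B, C, D, E}: A is not in the set → false
  on anticoagulants: yes → true
  eGFR ≥ 78 mL/min: 113 ≥ 78 is true
  BMI ≥ 42.9: 43.3 ≥ 42.9 is true
  prior myocardial infarction: yes → true
  age ≥ 40 years: 86 ≥ 40 is true
Combine:
[1.2] NOT true = false
[1] false AND false = false
[2] false AND false = false
[3] true AND true AND true = true
[4.1] NOT true = false
[4] false AND true = false
[root] false OR false OR true OR false = true
Overall: true → enrolled

Enrolled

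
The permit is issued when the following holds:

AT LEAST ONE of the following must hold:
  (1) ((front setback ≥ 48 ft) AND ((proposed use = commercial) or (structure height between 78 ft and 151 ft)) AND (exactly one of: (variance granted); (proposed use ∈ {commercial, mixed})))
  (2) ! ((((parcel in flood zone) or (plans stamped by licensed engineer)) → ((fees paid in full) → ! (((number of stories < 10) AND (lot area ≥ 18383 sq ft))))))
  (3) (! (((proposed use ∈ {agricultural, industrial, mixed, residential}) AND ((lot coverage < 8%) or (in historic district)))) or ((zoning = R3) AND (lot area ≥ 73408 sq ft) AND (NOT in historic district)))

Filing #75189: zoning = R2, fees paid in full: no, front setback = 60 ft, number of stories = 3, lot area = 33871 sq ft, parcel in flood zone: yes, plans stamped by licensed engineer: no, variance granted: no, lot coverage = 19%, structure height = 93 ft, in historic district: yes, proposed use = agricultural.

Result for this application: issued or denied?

Denied

Atomic conditions:
  front setback ≥ 48 ft: 60 ≥ 48 is true
  proposed use = commercial: agricultural == commercial is false
  structure height between 78 ft and 151 ft: 93 in [78, 151] is true
  variance granted: no → false
  proposed use ∈ {commercial, mixed}: agricultural is not in the set → false
  parcel in flood zone: yes → true
  plans stamped by licensed engineer: no → false
  fees paid in full: no → false
  number of stories < 10: 3 < 10 is true
  lot area ≥ 18383 sq ft: 33871 ≥ 18383 is true
  proposed use ∈ {agricultural, industrial, mixed, residential}: agricultural is in the set → true
  lot coverage < 8%: 19 < 8 is false
  in historic district: yes → true
  zoning = R3: R2 == R3 is false
  lot area ≥ 73408 sq ft: 33871 ≥ 73408 is false
  NOT in historic district: yes → false
Combine:
[1.2] false OR true = true
[1.3] exactly-one(false, false) = false
[1] true AND true AND false = false
[2.1.1] true OR false = true
[2.1.2.2.1] true AND true = true
[2.1.2.2] NOT true = false
[2.1.2] false → false (antecedent false ⇒ implication holds) = true
[2.1] true → true = true
[2] NOT true = false
[3.1.1.2] false OR true = true
[3.1.1] true AND true = true
[3.1] NOT true = false
[3.2] false AND false AND false = false
[3] false OR false = false
[root] false OR false OR false = false
Overall: false → denied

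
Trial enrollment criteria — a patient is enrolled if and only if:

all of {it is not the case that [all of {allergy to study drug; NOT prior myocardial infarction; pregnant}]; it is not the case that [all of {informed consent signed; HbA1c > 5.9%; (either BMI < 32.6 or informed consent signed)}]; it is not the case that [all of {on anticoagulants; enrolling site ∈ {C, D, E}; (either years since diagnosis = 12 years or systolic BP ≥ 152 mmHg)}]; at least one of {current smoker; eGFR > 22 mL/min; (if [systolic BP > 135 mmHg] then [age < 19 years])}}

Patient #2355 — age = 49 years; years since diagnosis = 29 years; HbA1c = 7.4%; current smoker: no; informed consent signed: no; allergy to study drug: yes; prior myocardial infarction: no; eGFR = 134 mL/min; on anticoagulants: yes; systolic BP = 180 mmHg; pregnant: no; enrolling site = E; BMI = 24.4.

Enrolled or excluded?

Excluded

Atomic conditions:
  allergy to study drug: yes → true
  NOT prior myocardial infarction: no → true
  pregnant: no → false
  informed consent signed: no → false
  HbA1c > 5.9%: 7.4 > 5.9 is true
  BMI < 32.6: 24.4 < 32.6 is true
  on anticoagulants: yes → true
  enrolling site ∈ {C, D, E}: E is in the set → true
  years since diagnosis = 12 years: 29 == 12 is false
  systolic BP ≥ 152 mmHg: 180 ≥ 152 is true
  current smoker: no → false
  eGFR > 22 mL/min: 134 > 22 is true
  systolic BP > 135 mmHg: 180 > 135 is true
  age < 19 years: 49 < 19 is false
Combine:
[1.1] true AND true AND false = false
[1] NOT false = true
[2.1.3] true OR false = true
[2.1] false AND true AND true = false
[2] NOT false = true
[3.1.3] false OR true = true
[3.1] true AND true AND true = true
[3] NOT true = false
[4.3] true → false = false
[4] false OR true OR false = true
[root] true AND true AND false AND true = false
Overall: false → excluded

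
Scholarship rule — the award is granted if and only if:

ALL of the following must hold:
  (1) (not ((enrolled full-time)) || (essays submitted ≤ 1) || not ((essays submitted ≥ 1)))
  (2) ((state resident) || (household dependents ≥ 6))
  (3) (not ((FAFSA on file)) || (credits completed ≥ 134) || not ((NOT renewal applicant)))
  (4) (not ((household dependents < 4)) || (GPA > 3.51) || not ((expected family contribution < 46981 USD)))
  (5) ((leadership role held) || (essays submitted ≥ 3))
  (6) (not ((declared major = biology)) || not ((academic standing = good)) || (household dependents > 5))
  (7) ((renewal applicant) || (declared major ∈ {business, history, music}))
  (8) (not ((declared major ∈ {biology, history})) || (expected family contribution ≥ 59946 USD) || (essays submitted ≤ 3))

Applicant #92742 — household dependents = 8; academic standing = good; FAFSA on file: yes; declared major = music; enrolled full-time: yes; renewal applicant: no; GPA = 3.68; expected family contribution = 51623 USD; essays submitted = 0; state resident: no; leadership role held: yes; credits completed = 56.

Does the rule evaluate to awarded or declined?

Atomic conditions:
  enrolled full-time: yes → true
  essays submitted ≤ 1: 0 ≤ 1 is true
  essays submitted ≥ 1: 0 ≥ 1 is false
  state resident: no → false
  household dependents ≥ 6: 8 ≥ 6 is true
  FAFSA on file: yes → true
  credits completed ≥ 134: 56 ≥ 134 is false
  NOT renewal applicant: no → true
  household dependents < 4: 8 < 4 is false
  GPA > 3.51: 3.68 > 3.51 is true
  expected family contribution < 46981 USD: 51623 < 46981 is false
  leadership role held: yes → true
  essays submitted ≥ 3: 0 ≥ 3 is false
  declared major = biology: music == biology is false
  academic standing = good: good == good is true
  household dependents > 5: 8 > 5 is true
  renewal applicant: no → false
  declared major ∈ {business, history, music}: music is in the set → true
  declared major ∈ {biology, history}: music is not in the set → false
  expected family contribution ≥ 59946 USD: 51623 ≥ 59946 is false
  essays submitted ≤ 3: 0 ≤ 3 is true
Combine:
[1.1] NOT true = false
[1.3] NOT false = true
[1] false OR true OR true = true
[2] false OR true = true
[3.1] NOT true = false
[3.3] NOT true = false
[3] false OR false OR false = false
[4.1] NOT false = true
[4.3] NOT false = true
[4] true OR true OR true = true
[5] true OR false = true
[6.1] NOT false = true
[6.2] NOT true = false
[6] true OR false OR true = true
[7] false OR true = true
[8.1] NOT false = true
[8] true OR false OR true = true
[root] true AND true AND false AND true AND true AND true AND true AND true = false
Overall: false → declined

Declined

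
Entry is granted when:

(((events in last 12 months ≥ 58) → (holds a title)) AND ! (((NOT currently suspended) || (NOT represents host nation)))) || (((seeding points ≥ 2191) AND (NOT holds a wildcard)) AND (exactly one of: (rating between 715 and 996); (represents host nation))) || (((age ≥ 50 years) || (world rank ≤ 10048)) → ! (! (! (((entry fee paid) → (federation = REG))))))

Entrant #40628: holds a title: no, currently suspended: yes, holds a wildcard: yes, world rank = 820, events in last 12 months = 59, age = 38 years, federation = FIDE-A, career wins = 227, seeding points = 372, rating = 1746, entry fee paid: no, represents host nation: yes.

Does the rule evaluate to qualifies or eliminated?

Atomic conditions:
  events in last 12 months ≥ 58: 59 ≥ 58 is true
  holds a title: no → false
  NOT currently suspended: yes → false
  NOT represents host nation: yes → false
  seeding points ≥ 2191: 372 ≥ 2191 is false
  NOT holds a wildcard: yes → false
  rating between 715 and 996: 1746 in [715, 996] is false
  represents host nation: yes → true
  age ≥ 50 years: 38 ≥ 50 is false
  world rank ≤ 10048: 820 ≤ 10048 is true
  entry fee paid: no → false
  federation = REG: FIDE-A == REG is false
Combine:
[1.1] true → false = false
[1.2.1] false OR false = false
[1.2] NOT false = true
[1] false AND true = false
[2.1] false AND false = false
[2.2] exactly-one(false, true) = true
[2] false AND true = false
[3.1] false OR true = true
[3.2.1.1.1] false → false (antecedent false ⇒ implication holds) = true
[3.2.1.1] NOT true = false
[3.2.1] NOT false = true
[3.2] NOT true = false
[3] true → false = false
[root] false OR false OR false = false
Overall: false → eliminated

Eliminated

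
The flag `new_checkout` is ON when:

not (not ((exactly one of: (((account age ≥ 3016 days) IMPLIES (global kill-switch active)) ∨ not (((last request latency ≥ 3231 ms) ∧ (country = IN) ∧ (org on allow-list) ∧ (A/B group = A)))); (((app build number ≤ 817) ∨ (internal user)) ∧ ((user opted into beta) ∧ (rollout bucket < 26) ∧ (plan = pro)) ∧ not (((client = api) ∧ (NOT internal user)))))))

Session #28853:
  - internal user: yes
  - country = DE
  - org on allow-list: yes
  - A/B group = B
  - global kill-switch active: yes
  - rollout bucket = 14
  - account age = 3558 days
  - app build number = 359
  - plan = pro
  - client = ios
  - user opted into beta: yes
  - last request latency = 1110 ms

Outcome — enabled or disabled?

Atomic conditions:
  account age ≥ 3016 days: 3558 ≥ 3016 is true
  global kill-switch active: yes → true
  last request latency ≥ 3231 ms: 1110 ≥ 3231 is false
  country = IN: DE == IN is false
  org on allow-list: yes → true
  A/B group = A: B == A is false
  app build number ≤ 817: 359 ≤ 817 is true
  internal user: yes → true
  user opted into beta: yes → true
  rollout bucket < 26: 14 < 26 is true
  plan = pro: pro == pro is true
  client = api: ios == api is false
  NOT internal user: yes → false
Combine:
[1.1.1.1] true → true = true
[1.1.1.2.1] false AND false AND true AND false = false
[1.1.1.2] NOT false = true
[1.1.1] true OR true = true
[1.1.2.1] true OR true = true
[1.1.2.2] true AND true AND true = true
[1.1.2.3.1] false AND false = false
[1.1.2.3] NOT false = true
[1.1.2] true AND true AND true = true
[1.1] exactly-one(true, true) = false
[1] NOT false = true
[root] NOT true = false
Overall: false → disabled

Disabled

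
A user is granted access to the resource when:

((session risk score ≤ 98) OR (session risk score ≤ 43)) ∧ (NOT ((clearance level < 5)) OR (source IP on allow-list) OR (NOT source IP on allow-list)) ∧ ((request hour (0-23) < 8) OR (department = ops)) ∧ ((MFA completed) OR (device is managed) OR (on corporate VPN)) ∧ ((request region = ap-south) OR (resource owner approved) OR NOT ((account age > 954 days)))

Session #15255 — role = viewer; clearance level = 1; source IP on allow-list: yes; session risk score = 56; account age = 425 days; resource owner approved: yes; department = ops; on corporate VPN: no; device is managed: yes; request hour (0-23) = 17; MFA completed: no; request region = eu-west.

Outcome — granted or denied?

Granted

Atomic conditions:
  session risk score ≤ 98: 56 ≤ 98 is true
  session risk score ≤ 43: 56 ≤ 43 is false
  clearance level < 5: 1 < 5 is true
  source IP on allow-list: yes → true
  NOT source IP on allow-list: yes → false
  request hour (0-23) < 8: 17 < 8 is false
  department = ops: ops == ops is true
  MFA completed: no → false
  device is managed: yes → true
  on corporate VPN: no → false
  request region = ap-south: eu-west == ap-south is false
  resource owner approved: yes → true
  account age > 954 days: 425 > 954 is false
Combine:
[1] true OR false = true
[2.1] NOT true = false
[2] false OR true OR false = true
[3] false OR true = true
[4] false OR true OR false = true
[5.3] NOT false = true
[5] false OR true OR true = true
[root] true AND true AND true AND true AND true = true
Overall: true → granted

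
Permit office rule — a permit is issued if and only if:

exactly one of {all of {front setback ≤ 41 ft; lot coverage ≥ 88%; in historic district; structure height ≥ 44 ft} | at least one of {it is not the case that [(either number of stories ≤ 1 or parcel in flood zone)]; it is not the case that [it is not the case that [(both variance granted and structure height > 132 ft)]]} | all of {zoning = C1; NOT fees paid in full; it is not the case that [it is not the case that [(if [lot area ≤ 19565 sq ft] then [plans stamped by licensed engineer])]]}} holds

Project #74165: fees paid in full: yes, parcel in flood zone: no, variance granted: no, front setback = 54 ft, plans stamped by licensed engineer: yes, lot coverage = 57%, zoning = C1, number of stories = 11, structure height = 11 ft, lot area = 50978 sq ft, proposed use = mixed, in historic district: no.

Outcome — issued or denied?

Issued

Atomic conditions:
  front setback ≤ 41 ft: 54 ≤ 41 is false
  lot coverage ≥ 88%: 57 ≥ 88 is false
  in historic district: no → false
  structure height ≥ 44 ft: 11 ≥ 44 is false
  number of stories ≤ 1: 11 ≤ 1 is false
  parcel in flood zone: no → false
  variance granted: no → false
  structure height > 132 ft: 11 > 132 is false
  zoning = C1: C1 == C1 is true
  NOT fees paid in full: yes → false
  lot area ≤ 19565 sq ft: 50978 ≤ 19565 is false
  plans stamped by licensed engineer: yes → true
Combine:
[1] false AND false AND false AND false = false
[2.1.1] false OR false = false
[2.1] NOT false = true
[2.2.1.1] false AND false = false
[2.2.1] NOT false = true
[2.2] NOT true = false
[2] true OR false = true
[3.3.1.1] false → true (antecedent false ⇒ implication holds) = true
[3.3.1] NOT true = false
[3.3] NOT false = true
[3] true AND false AND true = false
[root] exactly-one(false, true, false) = true
Overall: true → issued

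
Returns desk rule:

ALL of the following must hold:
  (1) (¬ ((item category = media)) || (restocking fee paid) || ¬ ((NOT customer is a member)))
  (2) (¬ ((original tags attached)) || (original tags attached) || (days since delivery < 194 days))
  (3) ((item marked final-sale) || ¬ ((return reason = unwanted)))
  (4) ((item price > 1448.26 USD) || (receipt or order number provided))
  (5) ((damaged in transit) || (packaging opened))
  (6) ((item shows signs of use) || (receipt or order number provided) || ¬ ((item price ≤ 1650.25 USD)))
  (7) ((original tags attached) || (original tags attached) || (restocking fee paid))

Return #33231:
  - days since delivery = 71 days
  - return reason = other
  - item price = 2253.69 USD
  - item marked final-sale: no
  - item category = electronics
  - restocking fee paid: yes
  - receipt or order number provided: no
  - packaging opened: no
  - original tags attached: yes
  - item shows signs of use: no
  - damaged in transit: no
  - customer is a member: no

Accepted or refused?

Refused

Atomic conditions:
  item category = media: electronics == media is false
  restocking fee paid: yes → true
  NOT customer is a member: no → true
  original tags attached: yes → true
  days since delivery < 194 days: 71 < 194 is true
  item marked final-sale: no → false
  return reason = unwanted: other == unwanted is false
  item price > 1448.26 USD: 2253.69 > 1448.26 is true
  receipt or order number provided: no → false
  damaged in transit: no → false
  packaging opened: no → false
  item shows signs of use: no → false
  item price ≤ 1650.25 USD: 2253.69 ≤ 1650.25 is false
Combine:
[1.1] NOT false = true
[1.3] NOT true = false
[1] true OR true OR false = true
[2.1] NOT true = false
[2] false OR true OR true = true
[3.2] NOT false = true
[3] false OR true = true
[4] true OR false = true
[5] false OR false = false
[6.3] NOT false = true
[6] false OR false OR true = true
[7] true OR true OR true = true
[root] true AND true AND true AND true AND false AND true AND true = false
Overall: false → refused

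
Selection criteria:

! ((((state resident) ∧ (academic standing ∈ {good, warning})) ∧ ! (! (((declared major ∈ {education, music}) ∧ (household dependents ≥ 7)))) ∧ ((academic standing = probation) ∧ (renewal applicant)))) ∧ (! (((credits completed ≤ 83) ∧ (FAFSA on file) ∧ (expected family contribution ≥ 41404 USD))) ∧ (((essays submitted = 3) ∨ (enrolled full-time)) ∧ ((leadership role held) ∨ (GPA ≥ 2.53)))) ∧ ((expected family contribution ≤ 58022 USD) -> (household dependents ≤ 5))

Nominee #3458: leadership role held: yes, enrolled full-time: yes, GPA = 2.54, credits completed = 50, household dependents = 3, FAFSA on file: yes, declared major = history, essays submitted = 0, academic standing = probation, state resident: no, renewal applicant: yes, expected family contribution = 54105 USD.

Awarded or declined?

Declined

Atomic conditions:
  state resident: no → false
  academic standing ∈ {good, warning}: probation is not in the set → false
  declared major ∈ {education, music}: history is not in the set → false
  household dependents ≥ 7: 3 ≥ 7 is false
  academic standing = probation: probation == probation is true
  renewal applicant: yes → true
  credits completed ≤ 83: 50 ≤ 83 is true
  FAFSA on file: yes → true
  expected family contribution ≥ 41404 USD: 54105 ≥ 41404 is true
  essays submitted = 3: 0 == 3 is false
  enrolled full-time: yes → true
  leadership role held: yes → true
  GPA ≥ 2.53: 2.54 ≥ 2.53 is true
  expected family contribution ≤ 58022 USD: 54105 ≤ 58022 is true
  household dependents ≤ 5: 3 ≤ 5 is true
Combine:
[1.1.1] false AND false = false
[1.1.2.1.1] false AND false = false
[1.1.2.1] NOT false = true
[1.1.2] NOT true = false
[1.1.3] true AND true = true
[1.1] false AND false AND true = false
[1] NOT false = true
[2.1.1] true AND true AND true = true
[2.1] NOT true = false
[2.2.1] false OR true = true
[2.2.2] true OR true = true
[2.2] true AND true = true
[2] false AND true = false
[3] true → true = true
[root] true AND false AND true = false
Overall: false → declined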